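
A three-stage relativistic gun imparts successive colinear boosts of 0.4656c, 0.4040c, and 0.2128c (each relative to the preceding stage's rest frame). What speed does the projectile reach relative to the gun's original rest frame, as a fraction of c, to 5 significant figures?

u ≈ 0.81741c

Compose boost 2: (0.4040 + 0.4656)/(1 + 0.4040×0.4656) = 0.86960/1.188102 = 0.7319234
Compose boost 3: (0.2128 + 0.7319234)/(1 + 0.2128×0.7319234) = 0.9447234/1.155753 = 0.81741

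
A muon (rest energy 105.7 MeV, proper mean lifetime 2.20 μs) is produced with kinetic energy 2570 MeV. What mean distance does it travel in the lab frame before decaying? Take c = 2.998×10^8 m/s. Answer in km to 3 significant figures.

d ≈ 16.7 km

γ = 1 + K/(m₀c²) = 1 + 2570/105.7 = 25.314
β = √(1 − 1/γ²) = 0.99922
Dilated lifetime: γτ₀ = 25.314 × 2.20 μs = 55.691 μs
d = βc·γτ₀ = 0.99922 × (2.998×10^8 m/s) × 5.5691×10^-5 s = 16.7 km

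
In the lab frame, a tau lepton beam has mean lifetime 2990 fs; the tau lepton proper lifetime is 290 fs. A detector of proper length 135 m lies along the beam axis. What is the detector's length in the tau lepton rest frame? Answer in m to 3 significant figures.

Time dilation ⇒ γ = Δt/τ₀ = 2990/290 = 10.310
Length contraction: L = L₀/γ = 135/10.310 = 13.1 m

L ≈ 13.1 m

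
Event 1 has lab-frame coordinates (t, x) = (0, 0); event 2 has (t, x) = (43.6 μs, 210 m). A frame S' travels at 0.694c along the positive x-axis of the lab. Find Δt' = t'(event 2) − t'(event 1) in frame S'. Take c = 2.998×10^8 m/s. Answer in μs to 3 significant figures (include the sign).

γ = 1/√(1 − 0.694²) = 1.3889
Δt' = γ(Δt − vΔx/c²) = 1.3889 × (43.6 μs − 0.694×210 m / (2.998×10^8 m/s))
= 1.3889 × (43.114 μs) = 59.9 μs

Δt' ≈ 59.9 μs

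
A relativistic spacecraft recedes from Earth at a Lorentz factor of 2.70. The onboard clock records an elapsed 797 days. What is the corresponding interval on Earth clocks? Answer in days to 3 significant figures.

Δt ≈ 2150 days

γ = 2.70 (given)
Time dilation: Δt = γτ₀ = 2.70 × 797 days = 2150 days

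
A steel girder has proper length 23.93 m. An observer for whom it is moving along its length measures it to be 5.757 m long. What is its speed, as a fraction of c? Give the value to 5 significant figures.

β ≈ 0.97063

γ = L₀/L = 23.93/5.757 = 4.156679
β = √(1 − 1/γ²) = 0.97063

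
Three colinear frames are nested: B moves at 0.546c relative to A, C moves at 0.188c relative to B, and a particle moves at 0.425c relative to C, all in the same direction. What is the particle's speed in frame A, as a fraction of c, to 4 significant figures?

u ≈ 0.8502c

Compose boost 2: (0.188 + 0.546)/(1 + 0.188×0.546) = 0.7340/1.10265 = 0.665670
Compose boost 3: (0.425 + 0.665670)/(1 + 0.425×0.665670) = 1.09067/1.28291 = 0.8502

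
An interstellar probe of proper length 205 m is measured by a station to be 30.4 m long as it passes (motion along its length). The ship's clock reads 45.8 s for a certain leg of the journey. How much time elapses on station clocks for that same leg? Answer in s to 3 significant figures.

Length contraction ⇒ γ = L₀/L = 205/30.4 = 6.7434
Time dilation: Δt = γτ₀ = 6.7434 × 45.8 s = 309 s

Δt ≈ 309 s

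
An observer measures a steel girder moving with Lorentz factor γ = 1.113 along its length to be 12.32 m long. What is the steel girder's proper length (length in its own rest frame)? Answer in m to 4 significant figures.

γ = 1.113 (given)
L₀ = γL = 1.113 × 12.32 = 13.71 m

L₀ ≈ 13.71 m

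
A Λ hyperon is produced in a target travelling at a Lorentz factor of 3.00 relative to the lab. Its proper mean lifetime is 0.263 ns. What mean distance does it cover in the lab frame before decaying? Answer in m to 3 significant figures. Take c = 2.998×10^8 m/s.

d ≈ 0.223 m

β = √(1 − 1/γ²) = √(1 − 1/3.00²) = 0.94281
Dilated lifetime: Δt = γτ₀ = 3.00 × 0.263 ns = 0.78900 ns
d = vΔt = 0.94281c × 0.78900 ns = 2.8265×10^8 m/s × 7.8900×10^-10 s = 0.223 m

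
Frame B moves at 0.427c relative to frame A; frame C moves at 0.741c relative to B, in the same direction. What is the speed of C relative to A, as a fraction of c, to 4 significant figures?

Compose boost 2: (0.741 + 0.427)/(1 + 0.741×0.427) = 1.168/1.31641 = 0.8873

u ≈ 0.8873c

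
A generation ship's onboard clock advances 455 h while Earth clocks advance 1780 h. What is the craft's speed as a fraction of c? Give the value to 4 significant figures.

γ = Δt/τ₀ = 1780/455 = 3.91209
β = √(1 − 1/γ²) = √(1 − 1/3.91209²) = 0.9668

β ≈ 0.9668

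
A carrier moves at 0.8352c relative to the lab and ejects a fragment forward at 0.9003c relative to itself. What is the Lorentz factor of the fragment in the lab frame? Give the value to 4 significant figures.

γ ≈ 7.319

u_lab = (0.9003 + 0.8352)/(1 + 0.9003×0.8352) = 1.7355/1.751931 = 0.9906215
γ = 1/√(1 − 0.9906215²) = 7.319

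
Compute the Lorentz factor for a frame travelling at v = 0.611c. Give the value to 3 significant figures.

γ = 1/√(1 − β²) = 1/√(1 − 0.611²) = 1/√(0.62668) = 1.26

γ ≈ 1.26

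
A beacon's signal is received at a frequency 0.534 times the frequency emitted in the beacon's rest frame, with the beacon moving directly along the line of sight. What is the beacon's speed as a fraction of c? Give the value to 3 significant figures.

β ≈ 0.556

f_obs/f_src = √((1−β)/(1+β)) = 0.534  ⇒  (1−β)/(1+β) = 0.28516
β = |1 − D²|/(1 + D²) = |1 − 0.28516|/(1 + 0.28516) = 0.556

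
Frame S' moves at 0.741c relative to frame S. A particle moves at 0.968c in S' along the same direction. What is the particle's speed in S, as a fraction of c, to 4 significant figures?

Relativistic velocity addition: u = (u' + v)/(1 + u'v/c²)
= (0.968 + 0.741)/(1 + 0.968×0.741) = 1.709/1.71729 = 0.9952

u ≈ 0.9952c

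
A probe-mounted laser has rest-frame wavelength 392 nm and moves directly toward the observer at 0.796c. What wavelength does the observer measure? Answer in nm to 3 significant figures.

λ_obs ≈ 132 nm

Relativistic Doppler: λ_obs = λ_src √((1−β)/(1+β))
= 392 × √(0.20400/1.7960) = 392 × 0.33702 = 132 nm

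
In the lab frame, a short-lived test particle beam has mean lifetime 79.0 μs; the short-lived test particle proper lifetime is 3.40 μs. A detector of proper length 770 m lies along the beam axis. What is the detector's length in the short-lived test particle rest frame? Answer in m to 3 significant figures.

L ≈ 33.1 m

Time dilation ⇒ γ = Δt/τ₀ = 79.0/3.40 = 23.235
Length contraction: L = L₀/γ = 770/23.235 = 33.1 m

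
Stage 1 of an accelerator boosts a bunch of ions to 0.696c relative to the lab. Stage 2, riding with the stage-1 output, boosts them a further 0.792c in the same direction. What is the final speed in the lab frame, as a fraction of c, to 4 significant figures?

Compose boost 2: (0.792 + 0.696)/(1 + 0.792×0.696) = 1.488/1.55123 = 0.9592

u ≈ 0.9592c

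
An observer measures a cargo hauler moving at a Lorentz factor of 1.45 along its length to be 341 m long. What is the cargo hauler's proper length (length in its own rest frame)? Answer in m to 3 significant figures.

L₀ ≈ 494 m

γ = 1.45 (given)
L₀ = γL = 1.45 × 341 = 494 m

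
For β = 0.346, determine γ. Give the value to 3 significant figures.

γ ≈ 1.07

γ = 1/√(1 − β²) = 1/√(1 − 0.346²) = 1/√(0.88028) = 1.07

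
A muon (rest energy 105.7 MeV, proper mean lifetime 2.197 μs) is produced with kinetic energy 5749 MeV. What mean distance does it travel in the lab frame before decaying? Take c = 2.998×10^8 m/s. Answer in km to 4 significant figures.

d ≈ 36.48 km

γ = 1 + K/(m₀c²) = 1 + 5749/105.7 = 55.3898
β = √(1 − 1/γ²) = 0.999837
Dilated lifetime: γτ₀ = 55.3898 × 2.197 μs = 121.691 μs
d = βc·γτ₀ = 0.999837 × (2.998×10^8 m/s) × 0.000121691 s = 36.48 km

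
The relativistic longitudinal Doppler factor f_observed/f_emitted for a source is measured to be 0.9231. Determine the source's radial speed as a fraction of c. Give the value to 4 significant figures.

β ≈ 0.07985

f_obs/f_src = √((1−β)/(1+β)) = 0.9231  ⇒  (1−β)/(1+β) = 0.852114
β = |1 − D²|/(1 + D²) = |1 − 0.852114|/(1 + 0.852114) = 0.07985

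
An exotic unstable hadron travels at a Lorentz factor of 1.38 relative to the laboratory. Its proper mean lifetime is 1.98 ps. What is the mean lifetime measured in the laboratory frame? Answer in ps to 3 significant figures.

Δt ≈ 2.73 ps

γ = 1.38 (given)
Time dilation: Δt = γτ₀ = 1.38 × 1.98 ps = 2.73 ps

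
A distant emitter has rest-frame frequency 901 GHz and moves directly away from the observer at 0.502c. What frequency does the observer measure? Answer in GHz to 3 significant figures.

Relativistic Doppler: f_obs = f_src √((1−β)/(1+β))
= 901 × √(0.49800/1.5020) = 901 × 0.57581 = 519 GHz

f_obs ≈ 519 GHz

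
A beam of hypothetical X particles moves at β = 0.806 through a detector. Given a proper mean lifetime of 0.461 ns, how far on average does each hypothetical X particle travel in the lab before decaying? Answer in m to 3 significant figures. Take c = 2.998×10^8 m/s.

γ = 1/√(1 − 0.806²) = 1.6894
Dilated lifetime: Δt = γτ₀ = 1.6894 × 0.461 ns = 0.77883 ns
d = vΔt = 0.806c × 0.77883 ns = 2.4164×10^8 m/s × 7.7883×10^-10 s = 0.188 m

d ≈ 0.188 m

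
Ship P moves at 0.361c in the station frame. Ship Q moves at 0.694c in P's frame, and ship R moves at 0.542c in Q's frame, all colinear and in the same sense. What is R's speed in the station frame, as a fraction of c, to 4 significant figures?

u ≈ 0.9509c

Compose boost 2: (0.694 + 0.361)/(1 + 0.694×0.361) = 1.055/1.25053 = 0.843640
Compose boost 3: (0.542 + 0.843640)/(1 + 0.542×0.843640) = 1.38564/1.45725 = 0.9509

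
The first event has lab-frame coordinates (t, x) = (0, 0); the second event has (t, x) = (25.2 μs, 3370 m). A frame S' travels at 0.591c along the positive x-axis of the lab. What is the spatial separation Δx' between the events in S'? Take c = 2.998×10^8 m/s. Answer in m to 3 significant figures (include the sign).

Δx' ≈ -1360 m

γ = 1/√(1 − 0.591²) = 1.2397
Δx' = γ(Δx − vΔt) = 1.2397 × (3370 m − 0.591×(2.998×10^8 m/s)×25.2×10^-6 s)
= 1.2397 × (-1095.0 m) = -1360 m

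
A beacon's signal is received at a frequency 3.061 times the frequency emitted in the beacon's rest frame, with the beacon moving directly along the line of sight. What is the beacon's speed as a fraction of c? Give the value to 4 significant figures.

β ≈ 0.8071

f_obs/f_src = √((1+β)/(1−β)) = 3.061  ⇒  (1+β)/(1−β) = 9.36972
β = |1 − D²|/(1 + D²) = |1 − 9.36972|/(1 + 9.36972) = 0.8071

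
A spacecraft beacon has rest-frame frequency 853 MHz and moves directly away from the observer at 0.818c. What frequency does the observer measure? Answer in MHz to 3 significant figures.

f_obs ≈ 270 MHz

Relativistic Doppler: f_obs = f_src √((1−β)/(1+β))
= 853 × √(0.18200/1.8180) = 853 × 0.31640 = 270 MHz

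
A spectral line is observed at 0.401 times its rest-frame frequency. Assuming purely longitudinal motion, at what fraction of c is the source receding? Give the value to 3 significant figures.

β ≈ 0.723

f_obs/f_src = √((1−β)/(1+β)) = 0.401  ⇒  (1−β)/(1+β) = 0.16080
β = |1 − D²|/(1 + D²) = |1 − 0.16080|/(1 + 0.16080) = 0.723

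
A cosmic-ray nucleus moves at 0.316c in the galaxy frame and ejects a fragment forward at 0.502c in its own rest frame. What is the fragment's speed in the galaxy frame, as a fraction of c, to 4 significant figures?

Compose boost 2: (0.502 + 0.316)/(1 + 0.502×0.316) = 0.8180/1.15863 = 0.7060

u ≈ 0.7060c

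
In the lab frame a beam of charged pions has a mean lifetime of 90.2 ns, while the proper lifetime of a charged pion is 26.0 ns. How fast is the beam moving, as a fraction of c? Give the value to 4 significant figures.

γ = Δt/τ₀ = 90.2/26.0 = 3.46923
β = √(1 − 1/γ²) = √(1 − 1/3.46923²) = 0.9576

β ≈ 0.9576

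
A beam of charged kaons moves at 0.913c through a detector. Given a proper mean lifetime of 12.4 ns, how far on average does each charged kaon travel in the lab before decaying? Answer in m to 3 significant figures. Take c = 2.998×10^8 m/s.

γ = 1/√(1 − 0.913²) = 2.4512
Dilated lifetime: Δt = γτ₀ = 2.4512 × 12.4 ns = 30.395 ns
d = vΔt = 0.913c × 30.395 ns = 2.7372×10^8 m/s × 3.0395×10^-8 s = 8.32 m

d ≈ 8.32 m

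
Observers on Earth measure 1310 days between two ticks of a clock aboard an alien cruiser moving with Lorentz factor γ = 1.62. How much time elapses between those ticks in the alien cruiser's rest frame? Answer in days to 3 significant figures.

τ₀ ≈ 809 days

γ = 1.62 (given)
Proper time: τ₀ = Δt/γ = 1310/1.62 = 809 days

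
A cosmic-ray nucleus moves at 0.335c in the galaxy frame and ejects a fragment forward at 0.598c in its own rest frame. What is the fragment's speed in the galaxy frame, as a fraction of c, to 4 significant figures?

Compose boost 2: (0.598 + 0.335)/(1 + 0.598×0.335) = 0.9330/1.20033 = 0.7773

u ≈ 0.7773c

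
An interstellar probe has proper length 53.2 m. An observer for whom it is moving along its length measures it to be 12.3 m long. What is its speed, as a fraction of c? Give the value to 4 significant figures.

γ = L₀/L = 53.2/12.3 = 4.32520
β = √(1 − 1/γ²) = 0.9729

β ≈ 0.9729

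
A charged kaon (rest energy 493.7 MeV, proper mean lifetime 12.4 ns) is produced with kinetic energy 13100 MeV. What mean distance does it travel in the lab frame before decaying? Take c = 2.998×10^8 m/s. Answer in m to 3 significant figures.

d ≈ 102 m

γ = 1 + K/(m₀c²) = 1 + 13100/493.7 = 27.534
β = √(1 − 1/γ²) = 0.99934
Dilated lifetime: γτ₀ = 27.534 × 12.4 ns = 341.43 ns
d = βc·γτ₀ = 0.99934 × (2.998×10^8 m/s) × 3.4143×10^-7 s = 102 m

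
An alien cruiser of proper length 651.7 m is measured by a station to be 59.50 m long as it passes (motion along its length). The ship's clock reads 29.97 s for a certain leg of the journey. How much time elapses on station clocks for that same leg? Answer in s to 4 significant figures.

Length contraction ⇒ γ = L₀/L = 651.7/59.50 = 10.9529
Time dilation: Δt = γτ₀ = 10.9529 × 29.97 s = 328.3 s

Δt ≈ 328.3 s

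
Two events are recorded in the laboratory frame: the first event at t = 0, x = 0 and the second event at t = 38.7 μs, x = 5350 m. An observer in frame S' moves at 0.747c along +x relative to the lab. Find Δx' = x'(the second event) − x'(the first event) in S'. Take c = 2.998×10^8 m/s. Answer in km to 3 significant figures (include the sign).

Δx' ≈ -4.99 km

γ = 1/√(1 − 0.747²) = 1.5042
Δx' = γ(Δx − vΔt) = 1.5042 × (5350 m − 0.747×(2.998×10^8 m/s)×38.7×10^-6 s)
= 1.5042 × (-3316.9 m) = -4.99 km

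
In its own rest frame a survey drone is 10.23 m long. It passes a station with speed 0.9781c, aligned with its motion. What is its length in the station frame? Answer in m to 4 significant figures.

L ≈ 2.129 m

γ = 1/√(1 − 0.9781²) = 4.80456
Length contraction: L = L₀/γ = 10.23/4.80456 = 2.129 m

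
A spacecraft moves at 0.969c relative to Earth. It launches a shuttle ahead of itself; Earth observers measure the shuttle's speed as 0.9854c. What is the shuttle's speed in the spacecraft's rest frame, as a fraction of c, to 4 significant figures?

Inverse velocity addition: u' = (u − v)/(1 − uv/c²)
= (0.9854 − 0.969)/(1 − 0.9854×0.969) = 0.01640/0.0451474 = 0.3633

u' ≈ 0.3633c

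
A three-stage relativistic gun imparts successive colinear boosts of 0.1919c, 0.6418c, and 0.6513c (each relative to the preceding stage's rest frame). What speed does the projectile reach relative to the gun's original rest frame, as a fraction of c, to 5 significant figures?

Compose boost 2: (0.6418 + 0.1919)/(1 + 0.6418×0.1919) = 0.83370/1.123161 = 0.7422798
Compose boost 3: (0.6513 + 0.7422798)/(1 + 0.6513×0.7422798) = 1.393580/1.483447 = 0.93942

u ≈ 0.93942c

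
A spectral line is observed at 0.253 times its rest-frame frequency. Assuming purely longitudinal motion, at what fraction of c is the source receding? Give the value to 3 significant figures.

f_obs/f_src = √((1−β)/(1+β)) = 0.253  ⇒  (1−β)/(1+β) = 0.064009
β = |1 − D²|/(1 + D²) = |1 − 0.064009|/(1 + 0.064009) = 0.880

β ≈ 0.880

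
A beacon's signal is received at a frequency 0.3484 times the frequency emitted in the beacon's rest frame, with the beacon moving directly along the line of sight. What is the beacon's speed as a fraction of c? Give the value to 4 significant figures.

β ≈ 0.7835

f_obs/f_src = √((1−β)/(1+β)) = 0.3484  ⇒  (1−β)/(1+β) = 0.121383
β = |1 − D²|/(1 + D²) = |1 − 0.121383|/(1 + 0.121383) = 0.7835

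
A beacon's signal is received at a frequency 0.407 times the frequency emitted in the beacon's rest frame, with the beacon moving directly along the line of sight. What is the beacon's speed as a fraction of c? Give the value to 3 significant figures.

β ≈ 0.716

f_obs/f_src = √((1−β)/(1+β)) = 0.407  ⇒  (1−β)/(1+β) = 0.16565
β = |1 − D²|/(1 + D²) = |1 − 0.16565|/(1 + 0.16565) = 0.716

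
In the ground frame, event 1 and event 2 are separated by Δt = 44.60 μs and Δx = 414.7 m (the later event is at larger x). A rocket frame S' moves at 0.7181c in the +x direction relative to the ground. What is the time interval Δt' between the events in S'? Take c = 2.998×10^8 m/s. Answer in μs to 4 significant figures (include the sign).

γ = 1/√(1 − 0.7181²) = 1.43691
Δt' = γ(Δt − vΔx/c²) = 1.43691 × (44.60 μs − 0.7181×414.7 m / (2.998×10^8 m/s))
= 1.43691 × (43.6067 μs) = 62.66 μs

Δt' ≈ 62.66 μs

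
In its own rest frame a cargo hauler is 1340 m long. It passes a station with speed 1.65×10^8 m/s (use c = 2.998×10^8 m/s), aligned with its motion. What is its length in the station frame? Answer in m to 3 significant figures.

β = v/c = 1.65×10^8 / 2.998×10^8 = 0.55037
γ = 1/√(1 − 0.55037²) = 1.1977
Length contraction: L = L₀/γ = 1340/1.1977 = 1120 m

L ≈ 1120 m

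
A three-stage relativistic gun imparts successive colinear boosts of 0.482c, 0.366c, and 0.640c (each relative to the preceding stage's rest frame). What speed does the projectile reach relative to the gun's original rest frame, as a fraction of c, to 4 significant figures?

Compose boost 2: (0.366 + 0.482)/(1 + 0.366×0.482) = 0.8480/1.17641 = 0.720836
Compose boost 3: (0.640 + 0.720836)/(1 + 0.640×0.720836) = 1.36084/1.46133 = 0.9312

u ≈ 0.9312c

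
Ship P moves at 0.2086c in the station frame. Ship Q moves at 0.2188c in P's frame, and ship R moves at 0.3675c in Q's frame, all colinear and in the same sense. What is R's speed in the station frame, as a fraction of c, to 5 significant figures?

Compose boost 2: (0.2188 + 0.2086)/(1 + 0.2188×0.2086) = 0.42740/1.045642 = 0.4087442
Compose boost 3: (0.3675 + 0.4087442)/(1 + 0.3675×0.4087442) = 0.7762442/1.150214 = 0.67487

u ≈ 0.67487c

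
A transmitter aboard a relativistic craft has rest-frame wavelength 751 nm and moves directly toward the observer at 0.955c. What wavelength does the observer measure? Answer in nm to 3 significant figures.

λ_obs ≈ 114 nm

Relativistic Doppler: λ_obs = λ_src √((1−β)/(1+β))
= 751 × √(0.045000/1.9550) = 751 × 0.15172 = 114 nm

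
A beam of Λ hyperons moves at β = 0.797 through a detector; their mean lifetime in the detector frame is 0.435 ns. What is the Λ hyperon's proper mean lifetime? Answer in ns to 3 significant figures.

γ = 1/√(1 − 0.797²) = 1.6557
Proper time: τ₀ = Δt/γ = 0.435/1.6557 = 0.263 ns

τ₀ ≈ 0.263 ns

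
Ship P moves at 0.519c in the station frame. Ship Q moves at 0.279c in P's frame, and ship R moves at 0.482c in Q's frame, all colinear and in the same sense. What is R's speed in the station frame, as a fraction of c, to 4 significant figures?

u ≈ 0.8825c

Compose boost 2: (0.279 + 0.519)/(1 + 0.279×0.519) = 0.7980/1.14480 = 0.697064
Compose boost 3: (0.482 + 0.697064)/(1 + 0.482×0.697064) = 1.17906/1.33599 = 0.8825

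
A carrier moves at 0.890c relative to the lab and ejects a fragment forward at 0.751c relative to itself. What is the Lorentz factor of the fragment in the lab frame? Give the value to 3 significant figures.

u_lab = (0.751 + 0.890)/(1 + 0.751×0.890) = 1.641/1.66839 = 0.983583
γ = 1/√(1 − 0.983583²) = 5.54

γ ≈ 5.54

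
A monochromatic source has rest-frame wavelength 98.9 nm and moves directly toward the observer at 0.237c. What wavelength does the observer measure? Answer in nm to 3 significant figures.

λ_obs ≈ 77.7 nm

Relativistic Doppler: λ_obs = λ_src √((1−β)/(1+β))
= 98.9 × √(0.76300/1.2370) = 98.9 × 0.78538 = 77.7 nm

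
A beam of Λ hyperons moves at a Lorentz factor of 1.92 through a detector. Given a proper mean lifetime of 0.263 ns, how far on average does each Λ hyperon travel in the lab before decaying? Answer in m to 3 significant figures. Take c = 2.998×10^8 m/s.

d ≈ 0.129 m

β = √(1 − 1/γ²) = √(1 − 1/1.92²) = 0.85366
Dilated lifetime: Δt = γτ₀ = 1.92 × 0.263 ns = 0.50496 ns
d = vΔt = 0.85366c × 0.50496 ns = 2.5593×10^8 m/s × 5.0496×10^-10 s = 0.129 m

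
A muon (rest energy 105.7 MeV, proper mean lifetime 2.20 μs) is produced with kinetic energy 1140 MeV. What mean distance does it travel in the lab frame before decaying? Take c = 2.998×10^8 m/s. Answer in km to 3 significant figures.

γ = 1 + K/(m₀c²) = 1 + 1140/105.7 = 11.785
β = √(1 − 1/γ²) = 0.99639
Dilated lifetime: γτ₀ = 11.785 × 2.20 μs = 25.928 μs
d = βc·γτ₀ = 0.99639 × (2.998×10^8 m/s) × 2.5928×10^-5 s = 7.75 km

d ≈ 7.75 km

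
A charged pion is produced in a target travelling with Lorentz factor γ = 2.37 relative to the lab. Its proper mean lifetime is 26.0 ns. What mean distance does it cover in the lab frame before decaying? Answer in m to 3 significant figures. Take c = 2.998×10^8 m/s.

β = √(1 − 1/γ²) = √(1 − 1/2.37²) = 0.90662
Dilated lifetime: Δt = γτ₀ = 2.37 × 26.0 ns = 61.620 ns
d = vΔt = 0.90662c × 61.620 ns = 2.7181×10^8 m/s × 6.1620×10^-8 s = 16.7 m

d ≈ 16.7 m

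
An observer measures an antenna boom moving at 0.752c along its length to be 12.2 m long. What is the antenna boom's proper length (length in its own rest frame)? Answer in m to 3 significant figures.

γ = 1/√(1 − 0.752²) = 1.5171
L₀ = γL = 1.5171 × 12.2 = 18.5 m

L₀ ≈ 18.5 m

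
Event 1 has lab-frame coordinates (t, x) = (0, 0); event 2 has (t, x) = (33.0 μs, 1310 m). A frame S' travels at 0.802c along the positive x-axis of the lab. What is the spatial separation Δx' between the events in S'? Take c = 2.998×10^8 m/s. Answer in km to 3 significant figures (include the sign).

Δx' ≈ -11.1 km

γ = 1/√(1 − 0.802²) = 1.6741
Δx' = γ(Δx − vΔt) = 1.6741 × (1310 m − 0.802×(2.998×10^8 m/s)×33.0×10^-6 s)
= 1.6741 × (-6624.5 m) = -11.1 km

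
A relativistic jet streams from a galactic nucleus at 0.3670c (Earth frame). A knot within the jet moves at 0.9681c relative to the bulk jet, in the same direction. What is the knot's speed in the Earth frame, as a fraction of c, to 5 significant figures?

Relativistic velocity addition: u = (u' + v)/(1 + u'v/c²)
= (0.9681 + 0.3670)/(1 + 0.9681×0.3670) = 1.3351/1.355293 = 0.98510

u ≈ 0.98510c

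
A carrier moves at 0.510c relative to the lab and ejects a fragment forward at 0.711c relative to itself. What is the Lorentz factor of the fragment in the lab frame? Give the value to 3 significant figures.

γ ≈ 2.25

u_lab = (0.711 + 0.510)/(1 + 0.711×0.510) = 1.221/1.36261 = 0.896074
γ = 1/√(1 − 0.896074²) = 2.25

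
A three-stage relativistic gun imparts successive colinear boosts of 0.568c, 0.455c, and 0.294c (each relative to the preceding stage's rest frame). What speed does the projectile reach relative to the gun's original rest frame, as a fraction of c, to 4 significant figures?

Compose boost 2: (0.455 + 0.568)/(1 + 0.455×0.568) = 1.023/1.25844 = 0.812911
Compose boost 3: (0.294 + 0.812911)/(1 + 0.294×0.812911) = 1.10691/1.23900 = 0.8934

u ≈ 0.8934c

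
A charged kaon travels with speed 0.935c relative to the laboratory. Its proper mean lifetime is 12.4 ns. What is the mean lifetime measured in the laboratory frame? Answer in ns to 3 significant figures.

Δt ≈ 35.0 ns

γ = 1/√(1 − 0.935²) = 2.8197
Time dilation: Δt = γτ₀ = 2.8197 × 12.4 ns = 35.0 ns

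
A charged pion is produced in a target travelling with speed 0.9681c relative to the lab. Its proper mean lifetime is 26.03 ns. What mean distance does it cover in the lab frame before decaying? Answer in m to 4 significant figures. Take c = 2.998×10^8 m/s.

γ = 1/√(1 − 0.9681²) = 3.99099
Dilated lifetime: Δt = γτ₀ = 3.99099 × 26.03 ns = 103.886 ns
d = vΔt = 0.9681c × 103.886 ns = 2.90236×10^8 m/s × 1.03886×10^-7 s = 30.15 m

d ≈ 30.15 m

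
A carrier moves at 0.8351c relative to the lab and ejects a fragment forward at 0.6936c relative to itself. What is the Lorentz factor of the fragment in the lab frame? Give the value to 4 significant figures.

u_lab = (0.6936 + 0.8351)/(1 + 0.6936×0.8351) = 1.5287/1.579225 = 0.9680062
γ = 1/√(1 − 0.9680062²) = 3.985

γ ≈ 3.985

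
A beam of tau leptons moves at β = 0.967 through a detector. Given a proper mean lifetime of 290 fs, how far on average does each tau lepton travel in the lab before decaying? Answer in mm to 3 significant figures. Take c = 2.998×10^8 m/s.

d ≈ 0.330 mm

γ = 1/√(1 − 0.967²) = 3.9250
Dilated lifetime: Δt = γτ₀ = 3.9250 × 290 fs = 1138.3 fs
d = vΔt = 0.967c × 1138.3 fs = 2.8991×10^8 m/s × 1.1383×10^-12 s = 0.330 mm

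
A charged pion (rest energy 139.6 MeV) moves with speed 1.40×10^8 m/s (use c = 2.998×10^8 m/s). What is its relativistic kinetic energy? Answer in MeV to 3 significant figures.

K ≈ 18.3 MeV

β = v/c = 1.40×10^8 / 2.998×10^8 = 0.46698
γ = 1/√(1 − 0.46698²) = 1.1309
K = (γ − 1)m₀c² = (1.1309 − 1) × 139.6 MeV = 0.13088 × 139.6 MeV = 18.3 MeV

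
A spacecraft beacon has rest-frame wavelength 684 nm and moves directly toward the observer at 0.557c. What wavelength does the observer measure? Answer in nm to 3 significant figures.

λ_obs ≈ 365 nm

Relativistic Doppler: λ_obs = λ_src √((1−β)/(1+β))
= 684 × √(0.44300/1.5570) = 684 × 0.53341 = 365 nm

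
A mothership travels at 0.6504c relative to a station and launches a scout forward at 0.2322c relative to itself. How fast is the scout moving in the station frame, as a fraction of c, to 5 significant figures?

Compose boost 2: (0.2322 + 0.6504)/(1 + 0.2322×0.6504) = 0.88260/1.151023 = 0.76680

u ≈ 0.76680c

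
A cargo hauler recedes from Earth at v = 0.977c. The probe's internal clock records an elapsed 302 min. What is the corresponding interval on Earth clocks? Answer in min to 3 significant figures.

Δt ≈ 1420 min

γ = 1/√(1 − 0.977²) = 4.6896
Time dilation: Δt = γτ₀ = 4.6896 × 302 min = 1420 min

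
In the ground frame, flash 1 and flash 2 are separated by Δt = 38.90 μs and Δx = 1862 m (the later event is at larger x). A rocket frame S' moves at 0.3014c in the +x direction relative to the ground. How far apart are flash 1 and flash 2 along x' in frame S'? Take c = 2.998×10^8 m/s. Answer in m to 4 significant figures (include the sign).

γ = 1/√(1 − 0.3014²) = 1.04877
Δx' = γ(Δx − vΔt) = 1.04877 × (1862 m − 0.3014×(2.998×10^8 m/s)×38.90×10^-6 s)
= 1.04877 × (-1652.99 m) = -1734 m

Δx' ≈ -1734 m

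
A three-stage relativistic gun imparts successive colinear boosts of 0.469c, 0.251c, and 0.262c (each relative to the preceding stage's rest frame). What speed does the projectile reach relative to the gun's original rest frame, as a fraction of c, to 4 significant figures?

Compose boost 2: (0.251 + 0.469)/(1 + 0.251×0.469) = 0.7200/1.11772 = 0.644169
Compose boost 3: (0.262 + 0.644169)/(1 + 0.262×0.644169) = 0.906169/1.16877 = 0.7753

u ≈ 0.7753c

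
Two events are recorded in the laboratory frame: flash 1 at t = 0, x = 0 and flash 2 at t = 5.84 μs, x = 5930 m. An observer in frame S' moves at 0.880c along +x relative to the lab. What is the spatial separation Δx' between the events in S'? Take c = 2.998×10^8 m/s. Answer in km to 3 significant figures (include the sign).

Δx' ≈ 9.24 km

γ = 1/√(1 − 0.880²) = 2.1054
Δx' = γ(Δx − vΔt) = 2.1054 × (5930 m − 0.880×(2.998×10^8 m/s)×5.84×10^-6 s)
= 2.1054 × (4389.3 m) = 9.24 km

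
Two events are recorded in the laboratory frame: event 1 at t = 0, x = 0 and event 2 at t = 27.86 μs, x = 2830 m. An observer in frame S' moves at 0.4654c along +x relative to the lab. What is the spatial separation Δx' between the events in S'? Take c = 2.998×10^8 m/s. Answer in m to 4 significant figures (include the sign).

γ = 1/√(1 − 0.4654²) = 1.12982
Δx' = γ(Δx − vΔt) = 1.12982 × (2830 m − 0.4654×(2.998×10^8 m/s)×27.86×10^-6 s)
= 1.12982 × (-1057.22 m) = -1194 m

Δx' ≈ -1194 m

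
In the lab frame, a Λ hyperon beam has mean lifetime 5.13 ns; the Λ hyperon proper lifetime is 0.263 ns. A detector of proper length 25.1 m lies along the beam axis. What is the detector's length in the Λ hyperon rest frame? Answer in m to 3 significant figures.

L ≈ 1.29 m

Time dilation ⇒ γ = Δt/τ₀ = 5.13/0.263 = 19.506
Length contraction: L = L₀/γ = 25.1/19.506 = 1.29 m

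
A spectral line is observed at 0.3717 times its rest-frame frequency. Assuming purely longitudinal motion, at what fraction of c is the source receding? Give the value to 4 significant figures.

β ≈ 0.7572

f_obs/f_src = √((1−β)/(1+β)) = 0.3717  ⇒  (1−β)/(1+β) = 0.138161
β = |1 − D²|/(1 + D²) = |1 − 0.138161|/(1 + 0.138161) = 0.7572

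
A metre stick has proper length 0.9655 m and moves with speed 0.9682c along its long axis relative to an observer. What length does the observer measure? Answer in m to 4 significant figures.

L ≈ 0.2415 m

γ = 1/√(1 − 0.9682²) = 3.99716
Length contraction: L = L₀/γ = 0.9655/3.99716 = 0.2415 m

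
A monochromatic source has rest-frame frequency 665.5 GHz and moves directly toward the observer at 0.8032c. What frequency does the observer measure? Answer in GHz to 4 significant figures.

f_obs ≈ 2014 GHz

Relativistic Doppler: f_obs = f_src √((1+β)/(1−β))
= 665.5 × √(1.80320/0.196800) = 665.5 × 3.02698 = 2014 GHz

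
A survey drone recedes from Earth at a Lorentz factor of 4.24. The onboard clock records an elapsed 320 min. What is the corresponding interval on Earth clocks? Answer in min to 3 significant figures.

γ = 4.24 (given)
Time dilation: Δt = γτ₀ = 4.24 × 320 min = 1360 min

Δt ≈ 1360 min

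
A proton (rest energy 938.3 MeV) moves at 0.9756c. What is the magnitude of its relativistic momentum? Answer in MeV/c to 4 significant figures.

p ≈ 4169 MeV/c

γ = 1/√(1 − 0.9756²) = 4.55466
p = γβm₀c = 4.55466 × 0.9756 × 938.3 MeV/c = 4169 MeV/c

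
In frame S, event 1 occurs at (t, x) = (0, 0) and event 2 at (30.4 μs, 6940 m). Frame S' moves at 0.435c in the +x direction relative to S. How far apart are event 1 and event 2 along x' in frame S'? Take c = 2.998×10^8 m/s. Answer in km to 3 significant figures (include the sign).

γ = 1/√(1 − 0.435²) = 1.1106
Δx' = γ(Δx − vΔt) = 1.1106 × (6940 m − 0.435×(2.998×10^8 m/s)×30.4×10^-6 s)
= 1.1106 × (2975.4 m) = 3.30 km

Δx' ≈ 3.30 km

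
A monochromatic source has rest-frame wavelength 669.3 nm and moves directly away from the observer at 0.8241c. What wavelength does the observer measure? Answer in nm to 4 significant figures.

Relativistic Doppler: λ_obs = λ_src √((1+β)/(1−β))
= 669.3 × √(1.82410/0.175900) = 669.3 × 3.22026 = 2155 nm

λ_obs ≈ 2155 nm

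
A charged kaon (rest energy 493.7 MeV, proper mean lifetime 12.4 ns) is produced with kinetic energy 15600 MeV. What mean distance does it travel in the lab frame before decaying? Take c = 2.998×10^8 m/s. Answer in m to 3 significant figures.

d ≈ 121 m

γ = 1 + K/(m₀c²) = 1 + 15600/493.7 = 32.598
β = √(1 − 1/γ²) = 0.99953
Dilated lifetime: γτ₀ = 32.598 × 12.4 ns = 404.22 ns
d = βc·γτ₀ = 0.99953 × (2.998×10^8 m/s) × 4.0422×10^-7 s = 121 m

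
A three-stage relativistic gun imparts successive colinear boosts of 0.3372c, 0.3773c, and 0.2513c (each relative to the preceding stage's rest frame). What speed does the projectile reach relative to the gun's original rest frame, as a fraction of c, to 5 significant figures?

Compose boost 2: (0.3773 + 0.3372)/(1 + 0.3773×0.3372) = 0.71450/1.127226 = 0.6338572
Compose boost 3: (0.2513 + 0.6338572)/(1 + 0.2513×0.6338572) = 0.8851572/1.159288 = 0.76353

u ≈ 0.76353c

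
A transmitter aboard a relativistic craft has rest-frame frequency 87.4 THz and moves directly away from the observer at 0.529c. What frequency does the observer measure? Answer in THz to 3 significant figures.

Relativistic Doppler: f_obs = f_src √((1−β)/(1+β))
= 87.4 × √(0.47100/1.5290) = 87.4 × 0.55502 = 48.5 THz

f_obs ≈ 48.5 THz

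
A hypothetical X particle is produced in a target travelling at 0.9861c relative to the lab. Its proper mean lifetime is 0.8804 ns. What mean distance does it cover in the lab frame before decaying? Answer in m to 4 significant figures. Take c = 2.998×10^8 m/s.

d ≈ 1.566 m

γ = 1/√(1 − 0.9861²) = 6.01855
Dilated lifetime: Δt = γτ₀ = 6.01855 × 0.8804 ns = 5.29873 ns
d = vΔt = 0.9861c × 5.29873 ns = 2.95633×10^8 m/s × 5.29873×10^-9 s = 1.566 m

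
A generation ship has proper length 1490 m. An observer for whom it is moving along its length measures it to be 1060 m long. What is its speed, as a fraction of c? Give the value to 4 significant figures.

γ = L₀/L = 1490/1060 = 1.40566
β = √(1 − 1/γ²) = 0.7028

β ≈ 0.7028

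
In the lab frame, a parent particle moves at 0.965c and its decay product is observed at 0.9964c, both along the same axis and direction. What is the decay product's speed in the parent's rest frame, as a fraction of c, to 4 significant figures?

u' ≈ 0.8161c

Inverse velocity addition: u' = (u − v)/(1 − uv/c²)
= (0.9964 − 0.965)/(1 − 0.9964×0.965) = 0.03140/0.0384740 = 0.8161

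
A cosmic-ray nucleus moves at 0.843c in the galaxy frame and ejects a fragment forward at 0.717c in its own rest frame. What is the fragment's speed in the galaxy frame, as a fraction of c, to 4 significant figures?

Compose boost 2: (0.717 + 0.843)/(1 + 0.717×0.843) = 1.560/1.60443 = 0.9723

u ≈ 0.9723c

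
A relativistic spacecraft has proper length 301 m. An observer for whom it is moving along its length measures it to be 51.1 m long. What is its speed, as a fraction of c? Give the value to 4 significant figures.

γ = L₀/L = 301/51.1 = 5.89041
β = √(1 − 1/γ²) = 0.9855

β ≈ 0.9855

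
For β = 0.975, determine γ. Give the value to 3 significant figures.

γ ≈ 4.50

γ = 1/√(1 − β²) = 1/√(1 − 0.975²) = 1/√(0.049375) = 4.50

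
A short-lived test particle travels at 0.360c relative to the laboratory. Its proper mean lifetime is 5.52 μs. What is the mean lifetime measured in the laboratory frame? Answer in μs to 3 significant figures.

Δt ≈ 5.92 μs

γ = 1/√(1 − 0.360²) = 1.0719
Time dilation: Δt = γτ₀ = 1.0719 × 5.52 μs = 5.92 μs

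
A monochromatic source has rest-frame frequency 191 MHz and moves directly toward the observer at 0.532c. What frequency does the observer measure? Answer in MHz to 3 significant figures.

Relativistic Doppler: f_obs = f_src √((1+β)/(1−β))
= 191 × √(1.5320/0.46800) = 191 × 1.8093 = 346 MHz

f_obs ≈ 346 MHz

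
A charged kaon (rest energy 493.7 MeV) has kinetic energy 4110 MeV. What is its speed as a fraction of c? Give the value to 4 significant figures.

γ = 1 + K/(m₀c²) = 1 + 4110/493.7 = 9.32489
β = √(1 − 1/γ²) = 0.9942

β ≈ 0.9942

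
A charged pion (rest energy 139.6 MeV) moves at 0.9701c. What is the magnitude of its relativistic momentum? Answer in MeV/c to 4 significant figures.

p ≈ 558.0 MeV/c

γ = 1/√(1 − 0.9701²) = 4.12022
p = γβm₀c = 4.12022 × 0.9701 × 139.6 MeV/c = 558.0 MeV/c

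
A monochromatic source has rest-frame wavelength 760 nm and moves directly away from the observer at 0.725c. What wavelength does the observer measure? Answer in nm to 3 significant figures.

Relativistic Doppler: λ_obs = λ_src √((1+β)/(1−β))
= 760 × √(1.7250/0.27500) = 760 × 2.5045 = 1900 nm

λ_obs ≈ 1900 nm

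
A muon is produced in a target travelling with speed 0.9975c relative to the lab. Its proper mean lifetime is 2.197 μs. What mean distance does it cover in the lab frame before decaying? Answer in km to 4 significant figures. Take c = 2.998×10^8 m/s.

γ = 1/√(1 − 0.9975²) = 14.1510
Dilated lifetime: Δt = γτ₀ = 14.1510 × 2.197 μs = 31.0897 μs
d = vΔt = 0.9975c × 31.0897 μs = 2.99050×10^8 m/s × 3.10897×10^-5 s = 9.297 km

d ≈ 9.297 km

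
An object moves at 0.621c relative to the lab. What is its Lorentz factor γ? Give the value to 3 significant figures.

γ ≈ 1.28

γ = 1/√(1 − β²) = 1/√(1 − 0.621²) = 1/√(0.61436) = 1.28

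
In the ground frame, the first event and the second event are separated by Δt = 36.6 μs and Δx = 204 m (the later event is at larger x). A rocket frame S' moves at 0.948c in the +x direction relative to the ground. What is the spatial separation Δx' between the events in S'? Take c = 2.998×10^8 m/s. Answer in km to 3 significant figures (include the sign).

Δx' ≈ -32.0 km

γ = 1/√(1 − 0.948²) = 3.1420
Δx' = γ(Δx − vΔt) = 3.1420 × (204 m − 0.948×(2.998×10^8 m/s)×36.6×10^-6 s)
= 3.1420 × (-10198 m) = -32.0 km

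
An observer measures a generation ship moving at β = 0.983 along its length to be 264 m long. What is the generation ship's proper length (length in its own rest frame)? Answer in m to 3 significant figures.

γ = 1/√(1 − 0.983²) = 5.4465
L₀ = γL = 5.4465 × 264 = 1440 m

L₀ ≈ 1440 m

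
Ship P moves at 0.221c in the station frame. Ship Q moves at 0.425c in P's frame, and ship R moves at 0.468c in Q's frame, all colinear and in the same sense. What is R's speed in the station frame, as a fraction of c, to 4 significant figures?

Compose boost 2: (0.425 + 0.221)/(1 + 0.425×0.221) = 0.6460/1.09393 = 0.590534
Compose boost 3: (0.468 + 0.590534)/(1 + 0.468×0.590534) = 1.05853/1.27637 = 0.8293

u ≈ 0.8293c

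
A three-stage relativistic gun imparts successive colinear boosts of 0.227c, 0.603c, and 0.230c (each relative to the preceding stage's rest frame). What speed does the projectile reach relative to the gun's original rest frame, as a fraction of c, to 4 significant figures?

u ≈ 0.8220c

Compose boost 2: (0.603 + 0.227)/(1 + 0.603×0.227) = 0.8300/1.13688 = 0.730068
Compose boost 3: (0.230 + 0.730068)/(1 + 0.230×0.730068) = 0.960068/1.16792 = 0.8220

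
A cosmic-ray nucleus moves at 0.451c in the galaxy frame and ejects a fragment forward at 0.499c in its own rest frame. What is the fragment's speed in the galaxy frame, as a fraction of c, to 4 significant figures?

Compose boost 2: (0.499 + 0.451)/(1 + 0.499×0.451) = 0.9500/1.22505 = 0.7755

u ≈ 0.7755c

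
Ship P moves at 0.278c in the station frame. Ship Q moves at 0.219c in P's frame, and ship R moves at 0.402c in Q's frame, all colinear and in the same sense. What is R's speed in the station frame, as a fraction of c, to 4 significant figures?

u ≈ 0.7325c

Compose boost 2: (0.219 + 0.278)/(1 + 0.219×0.278) = 0.4970/1.06088 = 0.468478
Compose boost 3: (0.402 + 0.468478)/(1 + 0.402×0.468478) = 0.870478/1.18833 = 0.7325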